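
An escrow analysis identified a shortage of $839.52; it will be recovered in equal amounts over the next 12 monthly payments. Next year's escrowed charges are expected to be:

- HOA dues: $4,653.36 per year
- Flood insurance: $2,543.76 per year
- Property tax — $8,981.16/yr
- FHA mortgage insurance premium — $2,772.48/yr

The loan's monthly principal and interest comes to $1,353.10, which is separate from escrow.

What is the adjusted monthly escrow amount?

$1,649.19

HOA dues: $4,653.36 annually
Flood insurance: $2,543.76 annually
Property tax: $8,981.16 annually
FHA mortgage insurance premium: $2,772.48 annually
Total per year = $4,653.36 + $2,543.76 + $8,981.16 + $2,772.48 = $18,950.76
Base monthly escrow = $18,950.76 ÷ 12 = $1,579.23
Shortage spread = $839.52 / 12 = $69.96/mo
New monthly escrow = $1,579.23 + $69.96 = $1,649.19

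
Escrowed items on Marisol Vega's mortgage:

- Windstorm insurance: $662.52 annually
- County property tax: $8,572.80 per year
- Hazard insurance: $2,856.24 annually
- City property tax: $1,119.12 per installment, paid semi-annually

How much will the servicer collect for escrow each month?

$1,194.15

Windstorm insurance = $662.52 annually
County property tax = $8,572.80 annually
Hazard insurance = $2,856.24 annually
City property tax = $1,119.12 × 2 = $2,238.24 annually
Yearly total = $662.52 + $8,572.80 + $2,856.24 + $2,238.24 = $14,329.80
Per month = $14,329.80 / 12 = $1,194.15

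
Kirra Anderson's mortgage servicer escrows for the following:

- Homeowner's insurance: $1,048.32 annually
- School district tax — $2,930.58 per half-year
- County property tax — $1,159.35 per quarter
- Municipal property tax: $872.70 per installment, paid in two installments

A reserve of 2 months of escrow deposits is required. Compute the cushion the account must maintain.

Homeowner's insurance — $1,048.32/yr
School district tax — $2,930.58 × 2 = $5,861.16/yr
County property tax — $1,159.35 × 4 = $4,637.40/yr
Municipal property tax — $872.70 × 2 = $1,745.40/yr
Total annual escrow = $13,292.28
Base monthly escrow = $13,292.28 ÷ 12 = $1,107.69
Cushion = 2 × $1,107.69 = $2,215.38

$2,215.38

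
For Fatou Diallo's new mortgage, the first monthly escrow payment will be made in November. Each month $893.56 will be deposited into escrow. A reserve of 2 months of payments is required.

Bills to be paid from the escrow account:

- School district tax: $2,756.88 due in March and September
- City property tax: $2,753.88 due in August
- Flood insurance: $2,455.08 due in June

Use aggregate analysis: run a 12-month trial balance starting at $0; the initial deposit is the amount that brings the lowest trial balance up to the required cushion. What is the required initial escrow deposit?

$2,680.68

Cushion = 2 × $893.56 = $1,787.12
Trial balance (start $0, +$893.56 each month, − disbursements):
  Nov: +$893.56 → $893.56
  Dec: +$893.56 → $1,787.12
  Jan: +$893.56 → $2,680.68
  Feb: +$893.56 → $3,574.24
  Mar: +$893.56 − $2,756.88 → $1,710.92
  Apr: +$893.56 → $2,604.48
  May: +$893.56 → $3,498.04
  Jun: +$893.56 − $2,455.08 → $1,936.52
  Jul: +$893.56 → $2,830.08
  Aug: +$893.56 − $2,753.88 → $969.76
  Sep: +$893.56 − $2,756.88 → -$893.56
  Oct: +$893.56 → $0.00
Lowest trial balance = -$893.56 (Sep)
Initial deposit = cushion − low point = $1,787.12 − (-$893.56) = $2,680.68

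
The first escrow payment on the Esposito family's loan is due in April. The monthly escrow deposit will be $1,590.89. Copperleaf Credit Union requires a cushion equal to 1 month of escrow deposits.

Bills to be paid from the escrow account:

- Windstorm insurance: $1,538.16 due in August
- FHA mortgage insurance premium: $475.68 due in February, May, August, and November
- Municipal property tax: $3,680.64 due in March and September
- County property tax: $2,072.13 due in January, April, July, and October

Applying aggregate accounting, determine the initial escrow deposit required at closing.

$2,841.21

Cushion = 1 × $1,590.89 = $1,590.89
Trial balance (start $0, +$1,590.89 each month, − disbursements):
  Apr: +$1,590.89 − $2,072.13 → -$481.24
  May: +$1,590.89 − $475.68 → $633.97
  Jun: +$1,590.89 → $2,224.86
  Jul: +$1,590.89 − $2,072.13 → $1,743.62
  Aug: +$1,590.89 − $2,013.84 → $1,320.67
  Sep: +$1,590.89 − $3,680.64 → -$769.08
  Oct: +$1,590.89 − $2,072.13 → -$1,250.32
  Nov: +$1,590.89 − $475.68 → -$135.11
  Dec: +$1,590.89 → $1,455.78
  Jan: +$1,590.89 − $2,072.13 → $974.54
  Feb: +$1,590.89 − $475.68 → $2,089.75
  Mar: +$1,590.89 − $3,680.64 → $0.00
Lowest trial balance = -$1,250.32 (Oct)
Initial deposit = cushion − low point = $1,590.89 − (-$1,250.32) = $2,841.21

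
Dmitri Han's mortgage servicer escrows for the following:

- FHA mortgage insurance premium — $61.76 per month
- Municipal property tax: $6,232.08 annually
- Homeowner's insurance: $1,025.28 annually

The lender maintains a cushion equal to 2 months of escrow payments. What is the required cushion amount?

FHA mortgage insurance premium — $61.76 × 12 = $741.12
Municipal property tax — $6,232.08
Homeowner's insurance — $1,025.28
Annual escrow total = $741.12 + $6,232.08 + $1,025.28 = $7,998.48
Base monthly escrow = $7,998.48 ÷ 12 = $666.54
Reserve = 2 × $666.54 = $1,333.08

$1,333.08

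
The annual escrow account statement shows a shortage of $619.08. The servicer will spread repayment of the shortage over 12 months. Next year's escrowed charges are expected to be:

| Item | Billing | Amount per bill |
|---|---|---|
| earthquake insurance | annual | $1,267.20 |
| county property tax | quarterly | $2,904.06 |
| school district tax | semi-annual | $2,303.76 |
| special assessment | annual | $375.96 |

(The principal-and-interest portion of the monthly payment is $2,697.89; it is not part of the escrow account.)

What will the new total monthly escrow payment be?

Earthquake insurance — $1,267.20 per year
County property tax — $2,904.06 × 4 = $11,616.24 per year
School district tax — $2,303.76 × 2 = $4,607.52 per year
Special assessment — $375.96 per year
Combined annual = $1,267.20 + $11,616.24 + $4,607.52 + $375.96 = $17,866.92
Base monthly escrow = $17,866.92 ÷ 12 = $1,488.91
Monthly shortage recovery: $619.08 ÷ 12 = $51.59
New monthly escrow = $1,488.91 + $51.59 = $1,540.50

$1,540.50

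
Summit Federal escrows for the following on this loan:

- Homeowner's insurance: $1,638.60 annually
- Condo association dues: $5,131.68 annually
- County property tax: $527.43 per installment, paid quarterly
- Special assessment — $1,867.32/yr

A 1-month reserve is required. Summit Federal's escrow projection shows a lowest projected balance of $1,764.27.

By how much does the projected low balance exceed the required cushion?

$868.66

Homeowner's insurance = $1,638.60
Condo association dues = $5,131.68
County property tax = $527.43 × 4 = $2,109.72
Special assessment = $1,867.32
Annual escrow total = $1,638.60 + $5,131.68 + $2,109.72 + $1,867.32 = $10,747.32
Monthly = $10,747.32 ÷ 12 = $895.61
Cushion = 1 × $895.61 = $895.61
Surplus = $1,764.27 − $895.61 = $868.66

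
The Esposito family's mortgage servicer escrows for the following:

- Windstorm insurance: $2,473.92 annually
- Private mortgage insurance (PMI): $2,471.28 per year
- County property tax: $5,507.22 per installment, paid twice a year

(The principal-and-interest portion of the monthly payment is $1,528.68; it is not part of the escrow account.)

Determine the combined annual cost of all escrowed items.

Windstorm insurance: $2,473.92 annually
Private mortgage insurance (PMI): $2,471.28 annually
County property tax: $5,507.22 × 2 = $11,014.44 annually
Total per year = $2,473.92 + $2,471.28 + $11,014.44 = $15,959.64

$15,959.64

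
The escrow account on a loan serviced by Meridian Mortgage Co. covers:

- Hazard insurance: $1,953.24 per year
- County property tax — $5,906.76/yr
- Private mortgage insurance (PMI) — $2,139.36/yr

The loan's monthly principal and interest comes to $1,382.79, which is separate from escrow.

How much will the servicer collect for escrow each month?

$833.28

Hazard insurance = $1,953.24
County property tax = $5,906.76
Private mortgage insurance (PMI) = $2,139.36
Total per year = $9,999.36
Per month = $9,999.36 / 12 = $833.28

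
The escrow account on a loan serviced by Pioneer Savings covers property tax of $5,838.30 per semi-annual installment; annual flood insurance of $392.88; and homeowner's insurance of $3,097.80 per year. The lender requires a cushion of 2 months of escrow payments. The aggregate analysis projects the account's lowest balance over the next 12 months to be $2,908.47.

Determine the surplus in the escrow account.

Property tax = $5,838.30 × 2 = $11,676.60 per year
Flood insurance = $392.88 per year
Homeowner's insurance = $3,097.80 per year
Yearly total = $11,676.60 + $392.88 + $3,097.80 = $15,167.28
Per month = $15,167.28 / 12 = $1,263.94
Required reserve = 2 × $1,263.94 = $2,527.88
Excess over cushion: $2,908.47 − $2,527.88 = $380.59

$380.59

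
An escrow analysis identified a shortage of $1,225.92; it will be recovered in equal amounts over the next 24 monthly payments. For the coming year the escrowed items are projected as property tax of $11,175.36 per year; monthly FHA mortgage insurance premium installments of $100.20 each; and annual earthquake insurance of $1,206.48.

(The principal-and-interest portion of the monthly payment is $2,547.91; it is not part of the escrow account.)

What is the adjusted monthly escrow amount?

$1,183.10

Property tax — $11,175.36 annually
FHA mortgage insurance premium — $100.20 × 12 = $1,202.40 annually
Earthquake insurance — $1,206.48 annually
Combined annual = $13,584.24
Base monthly escrow = $13,584.24 ÷ 12 = $1,132.02
Monthly shortage recovery: $1,225.92 / 24 = $51.08
New monthly escrow = $1,132.02 + $51.08 = $1,183.10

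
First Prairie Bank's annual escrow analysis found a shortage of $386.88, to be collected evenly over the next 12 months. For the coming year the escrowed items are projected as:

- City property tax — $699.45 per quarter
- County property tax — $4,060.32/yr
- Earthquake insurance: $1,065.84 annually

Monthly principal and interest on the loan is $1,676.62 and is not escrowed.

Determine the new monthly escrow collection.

City property tax = $699.45 × 4 = $2,797.80
County property tax = $4,060.32
Earthquake insurance = $1,065.84
Annual escrow total = $7,923.96
Base monthly escrow = $7,923.96 ÷ 12 = $660.33
Shortage per month = $386.88 / 12 = $32.24
Adjusted monthly = $660.33 + $32.24 = $692.57

$692.57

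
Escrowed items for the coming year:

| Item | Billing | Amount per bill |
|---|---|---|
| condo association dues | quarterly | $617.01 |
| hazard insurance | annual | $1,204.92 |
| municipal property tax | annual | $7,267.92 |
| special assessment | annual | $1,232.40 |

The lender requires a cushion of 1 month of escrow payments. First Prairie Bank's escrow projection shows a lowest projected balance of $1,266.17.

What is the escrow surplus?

Condo association dues = $617.01 × 4 = $2,468.04 annually
Hazard insurance = $1,204.92 annually
Municipal property tax = $7,267.92 annually
Special assessment = $1,232.40 annually
Combined annual = $2,468.04 + $1,204.92 + $7,267.92 + $1,232.40 = $12,173.28
Per month = $12,173.28 / 12 = $1,014.44
Required cushion = 1 × $1,014.44 = $1,014.44
Surplus = $1,266.17 − $1,014.44 = $251.73

$251.73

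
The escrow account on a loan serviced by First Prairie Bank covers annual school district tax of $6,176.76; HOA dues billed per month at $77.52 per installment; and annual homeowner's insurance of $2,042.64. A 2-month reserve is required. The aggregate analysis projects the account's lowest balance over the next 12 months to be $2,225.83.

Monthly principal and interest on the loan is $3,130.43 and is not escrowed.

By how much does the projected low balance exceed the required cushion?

$700.89

School district tax: $6,176.76 annually
HOA dues: $77.52 × 12 = $930.24 annually
Homeowner's insurance: $2,042.64 annually
Combined annual = $6,176.76 + $930.24 + $2,042.64 = $9,149.64
Per month = $9,149.64 ÷ 12 = $762.47
Cushion = 2 × $762.47 = $1,524.94
Surplus = $2,225.83 − $1,524.94 = $700.89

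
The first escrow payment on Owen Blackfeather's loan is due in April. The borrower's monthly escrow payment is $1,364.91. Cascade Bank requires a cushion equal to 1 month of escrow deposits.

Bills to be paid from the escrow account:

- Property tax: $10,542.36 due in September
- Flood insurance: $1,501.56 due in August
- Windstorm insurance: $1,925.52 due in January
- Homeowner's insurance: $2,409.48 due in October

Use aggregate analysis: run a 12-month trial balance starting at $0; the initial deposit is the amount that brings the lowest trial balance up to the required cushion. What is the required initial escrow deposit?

Cushion = 1 × $1,364.91 = $1,364.91
Trial balance (start $0, +$1,364.91 each month, − disbursements):
  Apr: +$1,364.91 → $1,364.91
  May: +$1,364.91 → $2,729.82
  Jun: +$1,364.91 → $4,094.73
  Jul: +$1,364.91 → $5,459.64
  Aug: +$1,364.91 − $1,501.56 → $5,322.99
  Sep: +$1,364.91 − $10,542.36 → -$3,854.46
  Oct: +$1,364.91 − $2,409.48 → -$4,899.03
  Nov: +$1,364.91 → -$3,534.12
  Dec: +$1,364.91 → -$2,169.21
  Jan: +$1,364.91 − $1,925.52 → -$2,729.82
  Feb: +$1,364.91 → -$1,364.91
  Mar: +$1,364.91 → $0.00
Lowest trial balance = -$4,899.03 (Oct)
Initial deposit = cushion − low point = $1,364.91 − (-$4,899.03) = $6,263.94

$6,263.94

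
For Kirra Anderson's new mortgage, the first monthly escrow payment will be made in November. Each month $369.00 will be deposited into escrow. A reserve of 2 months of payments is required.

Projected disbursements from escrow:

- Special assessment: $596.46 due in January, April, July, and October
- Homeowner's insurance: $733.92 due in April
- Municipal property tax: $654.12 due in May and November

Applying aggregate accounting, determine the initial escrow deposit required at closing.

$1,390.08

Cushion = 2 × $369.00 = $738.00
Trial balance (start $0, +$369.00 each month, − disbursements):
  Nov: +$369.00 − $654.12 → -$285.12
  Dec: +$369.00 → $83.88
  Jan: +$369.00 − $596.46 → -$143.58
  Feb: +$369.00 → $225.42
  Mar: +$369.00 → $594.42
  Apr: +$369.00 − $1,330.38 → -$366.96
  May: +$369.00 − $654.12 → -$652.08
  Jun: +$369.00 → -$283.08
  Jul: +$369.00 − $596.46 → -$510.54
  Aug: +$369.00 → -$141.54
  Sep: +$369.00 → $227.46
  Oct: +$369.00 − $596.46 → $0.00
Lowest trial balance = -$652.08 (May)
Initial deposit = cushion − low point = $738.00 − (-$652.08) = $1,390.08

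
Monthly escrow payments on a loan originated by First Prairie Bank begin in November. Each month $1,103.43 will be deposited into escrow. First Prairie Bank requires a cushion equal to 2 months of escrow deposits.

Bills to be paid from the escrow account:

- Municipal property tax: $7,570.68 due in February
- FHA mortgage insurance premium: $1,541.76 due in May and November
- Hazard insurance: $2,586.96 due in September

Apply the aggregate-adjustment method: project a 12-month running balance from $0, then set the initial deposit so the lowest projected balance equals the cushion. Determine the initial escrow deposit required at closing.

Cushion = 2 × $1,103.43 = $2,206.86
Trial balance (start $0, +$1,103.43 each month, − disbursements):
  Nov: +$1,103.43 − $1,541.76 → -$438.33
  Dec: +$1,103.43 → $665.10
  Jan: +$1,103.43 → $1,768.53
  Feb: +$1,103.43 − $7,570.68 → -$4,698.72
  Mar: +$1,103.43 → -$3,595.29
  Apr: +$1,103.43 → -$2,491.86
  May: +$1,103.43 − $1,541.76 → -$2,930.19
  Jun: +$1,103.43 → -$1,826.76
  Jul: +$1,103.43 → -$723.33
  Aug: +$1,103.43 → $380.10
  Sep: +$1,103.43 − $2,586.96 → -$1,103.43
  Oct: +$1,103.43 → $0.00
Lowest trial balance = -$4,698.72 (Feb)
Initial deposit = cushion − low point = $2,206.86 − (-$4,698.72) = $6,905.58

$6,905.58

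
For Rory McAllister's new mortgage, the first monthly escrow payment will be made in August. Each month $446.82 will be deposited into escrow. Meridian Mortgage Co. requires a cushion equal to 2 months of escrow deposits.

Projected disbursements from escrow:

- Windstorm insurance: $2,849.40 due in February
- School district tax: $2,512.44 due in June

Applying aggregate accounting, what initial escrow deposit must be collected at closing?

$1,340.46

Cushion = 2 × $446.82 = $893.64
Trial balance (start $0, +$446.82 each month, − disbursements):
  Aug: +$446.82 → $446.82
  Sep: +$446.82 → $893.64
  Oct: +$446.82 → $1,340.46
  Nov: +$446.82 → $1,787.28
  Dec: +$446.82 → $2,234.10
  Jan: +$446.82 → $2,680.92
  Feb: +$446.82 − $2,849.40 → $278.34
  Mar: +$446.82 → $725.16
  Apr: +$446.82 → $1,171.98
  May: +$446.82 → $1,618.80
  Jun: +$446.82 − $2,512.44 → -$446.82
  Jul: +$446.82 → $0.00
Lowest trial balance = -$446.82 (Jun)
Initial deposit = cushion − low point = $893.64 − (-$446.82) = $1,340.46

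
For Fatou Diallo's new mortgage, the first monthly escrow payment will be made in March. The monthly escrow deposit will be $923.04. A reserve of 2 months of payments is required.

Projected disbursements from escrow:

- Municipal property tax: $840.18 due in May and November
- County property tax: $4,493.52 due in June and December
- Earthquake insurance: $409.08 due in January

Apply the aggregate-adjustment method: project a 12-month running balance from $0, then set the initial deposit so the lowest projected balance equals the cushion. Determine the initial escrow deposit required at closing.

$3,487.62

Cushion = 2 × $923.04 = $1,846.08
Trial balance (start $0, +$923.04 each month, − disbursements):
  Mar: +$923.04 → $923.04
  Apr: +$923.04 → $1,846.08
  May: +$923.04 − $840.18 → $1,928.94
  Jun: +$923.04 − $4,493.52 → -$1,641.54
  Jul: +$923.04 → -$718.50
  Aug: +$923.04 → $204.54
  Sep: +$923.04 → $1,127.58
  Oct: +$923.04 → $2,050.62
  Nov: +$923.04 − $840.18 → $2,133.48
  Dec: +$923.04 − $4,493.52 → -$1,437.00
  Jan: +$923.04 − $409.08 → -$923.04
  Feb: +$923.04 → $0.00
Lowest trial balance = -$1,641.54 (Jun)
Initial deposit = cushion − low point = $1,846.08 − (-$1,641.54) = $3,487.62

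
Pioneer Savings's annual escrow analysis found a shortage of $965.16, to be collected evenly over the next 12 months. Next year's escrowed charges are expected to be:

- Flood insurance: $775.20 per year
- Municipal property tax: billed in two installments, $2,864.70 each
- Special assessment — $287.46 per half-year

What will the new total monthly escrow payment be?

$670.39

Flood insurance — $775.20 annually
Municipal property tax — $2,864.70 × 2 = $5,729.40 annually
Special assessment — $287.46 × 2 = $574.92 annually
Total per year = $775.20 + $5,729.40 + $574.92 = $7,079.52
Per month = $7,079.52 / 12 = $589.96
Monthly shortage recovery: $965.16 ÷ 12 = $80.43
Adjusted monthly = $589.96 + $80.43 = $670.39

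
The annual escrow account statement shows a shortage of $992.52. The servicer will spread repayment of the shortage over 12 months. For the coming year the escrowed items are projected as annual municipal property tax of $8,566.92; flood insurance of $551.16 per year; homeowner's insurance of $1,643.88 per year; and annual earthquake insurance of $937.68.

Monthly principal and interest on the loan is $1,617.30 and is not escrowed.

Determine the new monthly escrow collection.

$1,057.68

Municipal property tax = $8,566.92
Flood insurance = $551.16
Homeowner's insurance = $1,643.88
Earthquake insurance = $937.68
Yearly total = $11,699.64
Monthly escrow = $11,699.64 / 12 = $974.97
Shortage spread = $992.52 / 12 = $82.71/mo
Adjusted monthly = $974.97 + $82.71 = $1,057.68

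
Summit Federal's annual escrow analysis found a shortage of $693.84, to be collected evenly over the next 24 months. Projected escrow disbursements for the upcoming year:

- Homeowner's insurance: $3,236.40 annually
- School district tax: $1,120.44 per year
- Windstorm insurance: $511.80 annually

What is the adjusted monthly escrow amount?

Homeowner's insurance = $3,236.40
School district tax = $1,120.44
Windstorm insurance = $511.80
Annual escrow total = $4,868.64
Monthly = $4,868.64 / 12 = $405.72
Shortage per month = $693.84 / 24 = $28.91
Adjusted monthly = $405.72 + $28.91 = $434.63

$434.63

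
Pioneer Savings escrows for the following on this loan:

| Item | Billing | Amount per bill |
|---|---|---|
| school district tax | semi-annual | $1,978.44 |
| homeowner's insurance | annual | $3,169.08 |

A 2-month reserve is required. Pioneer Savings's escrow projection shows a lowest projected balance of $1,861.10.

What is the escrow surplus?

School district tax = $1,978.44 × 2 = $3,956.88
Homeowner's insurance = $3,169.08
Combined annual = $7,125.96
Monthly = $7,125.96 ÷ 12 = $593.83
Required cushion = 2 × $593.83 = $1,187.66
Excess over cushion: $1,861.10 − $1,187.66 = $673.44

$673.44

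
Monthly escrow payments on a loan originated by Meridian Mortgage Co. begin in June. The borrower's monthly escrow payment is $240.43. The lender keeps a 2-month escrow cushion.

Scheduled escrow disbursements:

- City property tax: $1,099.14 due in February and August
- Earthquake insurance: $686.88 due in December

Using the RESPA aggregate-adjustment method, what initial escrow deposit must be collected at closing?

$1,202.15

Cushion = 2 × $240.43 = $480.86
Trial balance (start $0, +$240.43 each month, − disbursements):
  Jun: +$240.43 → $240.43
  Jul: +$240.43 → $480.86
  Aug: +$240.43 − $1,099.14 → -$377.85
  Sep: +$240.43 → -$137.42
  Oct: +$240.43 → $103.01
  Nov: +$240.43 → $343.44
  Dec: +$240.43 − $686.88 → -$103.01
  Jan: +$240.43 → $137.42
  Feb: +$240.43 − $1,099.14 → -$721.29
  Mar: +$240.43 → -$480.86
  Apr: +$240.43 → -$240.43
  May: +$240.43 → $0.00
Lowest trial balance = -$721.29 (Feb)
Initial deposit = cushion − low point = $480.86 − (-$721.29) = $1,202.15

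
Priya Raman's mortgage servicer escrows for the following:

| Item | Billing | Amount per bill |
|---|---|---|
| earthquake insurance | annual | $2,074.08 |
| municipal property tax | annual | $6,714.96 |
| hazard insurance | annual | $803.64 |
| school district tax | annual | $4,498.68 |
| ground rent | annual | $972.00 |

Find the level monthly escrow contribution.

$1,255.28

Earthquake insurance: $2,074.08/yr
Municipal property tax: $6,714.96/yr
Hazard insurance: $803.64/yr
School district tax: $4,498.68/yr
Ground rent: $972.00/yr
Yearly total = $2,074.08 + $6,714.96 + $803.64 + $4,498.68 + $972.00 = $15,063.36
Base monthly escrow = $15,063.36 ÷ 12 = $1,255.28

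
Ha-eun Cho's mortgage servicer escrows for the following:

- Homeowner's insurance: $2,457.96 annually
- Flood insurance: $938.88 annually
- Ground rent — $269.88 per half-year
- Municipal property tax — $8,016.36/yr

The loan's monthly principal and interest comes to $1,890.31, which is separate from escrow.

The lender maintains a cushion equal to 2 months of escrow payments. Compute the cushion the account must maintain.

$1,992.16

Homeowner's insurance = $2,457.96 annually
Flood insurance = $938.88 annually
Ground rent = $269.88 × 2 = $539.76 annually
Municipal property tax = $8,016.36 annually
Yearly total = $2,457.96 + $938.88 + $539.76 + $8,016.36 = $11,952.96
Monthly = $11,952.96 ÷ 12 = $996.08
Cushion = 2 × $996.08 = $1,992.16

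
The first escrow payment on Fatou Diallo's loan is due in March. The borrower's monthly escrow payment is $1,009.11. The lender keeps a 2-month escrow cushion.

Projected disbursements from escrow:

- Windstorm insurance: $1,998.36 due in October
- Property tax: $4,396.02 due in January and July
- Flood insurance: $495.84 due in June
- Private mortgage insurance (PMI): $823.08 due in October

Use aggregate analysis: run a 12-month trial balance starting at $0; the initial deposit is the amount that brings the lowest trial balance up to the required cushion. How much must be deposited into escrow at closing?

$3,027.33

Cushion = 2 × $1,009.11 = $2,018.22
Trial balance (start $0, +$1,009.11 each month, − disbursements):
  Mar: +$1,009.11 → $1,009.11
  Apr: +$1,009.11 → $2,018.22
  May: +$1,009.11 → $3,027.33
  Jun: +$1,009.11 − $495.84 → $3,540.60
  Jul: +$1,009.11 − $4,396.02 → $153.69
  Aug: +$1,009.11 → $1,162.80
  Sep: +$1,009.11 → $2,171.91
  Oct: +$1,009.11 − $2,821.44 → $359.58
  Nov: +$1,009.11 → $1,368.69
  Dec: +$1,009.11 → $2,377.80
  Jan: +$1,009.11 − $4,396.02 → -$1,009.11
  Feb: +$1,009.11 → $0.00
Lowest trial balance = -$1,009.11 (Jan)
Initial deposit = cushion − low point = $2,018.22 − (-$1,009.11) = $3,027.33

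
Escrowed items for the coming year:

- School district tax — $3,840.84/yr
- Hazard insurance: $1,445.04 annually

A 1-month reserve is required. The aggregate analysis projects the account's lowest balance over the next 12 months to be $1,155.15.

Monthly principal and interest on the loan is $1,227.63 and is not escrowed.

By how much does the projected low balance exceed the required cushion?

School district tax = $3,840.84 per year
Hazard insurance = $1,445.04 per year
Annual escrow total = $3,840.84 + $1,445.04 = $5,285.88
Monthly = $5,285.88 ÷ 12 = $440.49
Required reserve = 1 × $440.49 = $440.49
Surplus = $1,155.15 − $440.49 = $714.66

$714.66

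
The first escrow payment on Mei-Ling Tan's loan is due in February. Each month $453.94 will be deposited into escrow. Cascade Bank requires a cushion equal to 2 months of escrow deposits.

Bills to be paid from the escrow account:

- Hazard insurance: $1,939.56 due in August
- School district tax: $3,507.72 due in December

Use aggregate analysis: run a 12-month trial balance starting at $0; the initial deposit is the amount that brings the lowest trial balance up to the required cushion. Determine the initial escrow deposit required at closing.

$1,361.82

Cushion = 2 × $453.94 = $907.88
Trial balance (start $0, +$453.94 each month, − disbursements):
  Feb: +$453.94 → $453.94
  Mar: +$453.94 → $907.88
  Apr: +$453.94 → $1,361.82
  May: +$453.94 → $1,815.76
  Jun: +$453.94 → $2,269.70
  Jul: +$453.94 → $2,723.64
  Aug: +$453.94 − $1,939.56 → $1,238.02
  Sep: +$453.94 → $1,691.96
  Oct: +$453.94 → $2,145.90
  Nov: +$453.94 → $2,599.84
  Dec: +$453.94 − $3,507.72 → -$453.94
  Jan: +$453.94 → $0.00
Lowest trial balance = -$453.94 (Dec)
Initial deposit = cushion − low point = $907.88 − (-$453.94) = $1,361.82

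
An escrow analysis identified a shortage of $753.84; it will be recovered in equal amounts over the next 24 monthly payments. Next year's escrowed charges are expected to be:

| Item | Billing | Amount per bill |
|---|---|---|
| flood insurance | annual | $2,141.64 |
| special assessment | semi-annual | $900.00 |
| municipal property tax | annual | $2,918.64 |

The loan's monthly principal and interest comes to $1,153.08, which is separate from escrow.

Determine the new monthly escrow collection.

$603.10

Flood insurance — $2,141.64/yr
Special assessment — $900.00 × 2 = $1,800.00/yr
Municipal property tax — $2,918.64/yr
Total per year = $2,141.64 + $1,800.00 + $2,918.64 = $6,860.28
Monthly = $6,860.28 / 12 = $571.69
Monthly shortage recovery: $753.84 ÷ 24 = $31.41
Adjusted monthly = $571.69 + $31.41 = $603.10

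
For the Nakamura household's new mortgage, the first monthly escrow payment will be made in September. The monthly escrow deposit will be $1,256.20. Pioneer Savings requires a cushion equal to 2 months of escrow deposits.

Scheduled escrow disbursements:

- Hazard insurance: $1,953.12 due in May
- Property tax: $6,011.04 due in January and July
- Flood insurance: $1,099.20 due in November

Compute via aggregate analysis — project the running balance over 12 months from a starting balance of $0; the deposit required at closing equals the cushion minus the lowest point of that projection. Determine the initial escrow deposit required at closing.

Cushion = 2 × $1,256.20 = $2,512.40
Trial balance (start $0, +$1,256.20 each month, − disbursements):
  Sep: +$1,256.20 → $1,256.20
  Oct: +$1,256.20 → $2,512.40
  Nov: +$1,256.20 − $1,099.20 → $2,669.40
  Dec: +$1,256.20 → $3,925.60
  Jan: +$1,256.20 − $6,011.04 → -$829.24
  Feb: +$1,256.20 → $426.96
  Mar: +$1,256.20 → $1,683.16
  Apr: +$1,256.20 → $2,939.36
  May: +$1,256.20 − $1,953.12 → $2,242.44
  Jun: +$1,256.20 → $3,498.64
  Jul: +$1,256.20 − $6,011.04 → -$1,256.20
  Aug: +$1,256.20 → $0.00
Lowest trial balance = -$1,256.20 (Jul)
Initial deposit = cushion − low point = $2,512.40 − (-$1,256.20) = $3,768.60

$3,768.60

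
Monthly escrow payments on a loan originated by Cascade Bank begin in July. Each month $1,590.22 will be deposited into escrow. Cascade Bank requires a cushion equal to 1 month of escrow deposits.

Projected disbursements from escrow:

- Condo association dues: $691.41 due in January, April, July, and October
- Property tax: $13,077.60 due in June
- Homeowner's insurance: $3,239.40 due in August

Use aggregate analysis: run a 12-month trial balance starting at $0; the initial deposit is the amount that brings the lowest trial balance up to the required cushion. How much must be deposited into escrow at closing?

$2,340.59

Cushion = 1 × $1,590.22 = $1,590.22
Trial balance (start $0, +$1,590.22 each month, − disbursements):
  Jul: +$1,590.22 − $691.41 → $898.81
  Aug: +$1,590.22 − $3,239.40 → -$750.37
  Sep: +$1,590.22 → $839.85
  Oct: +$1,590.22 − $691.41 → $1,738.66
  Nov: +$1,590.22 → $3,328.88
  Dec: +$1,590.22 → $4,919.10
  Jan: +$1,590.22 − $691.41 → $5,817.91
  Feb: +$1,590.22 → $7,408.13
  Mar: +$1,590.22 → $8,998.35
  Apr: +$1,590.22 − $691.41 → $9,897.16
  May: +$1,590.22 → $11,487.38
  Jun: +$1,590.22 − $13,077.60 → $0.00
Lowest trial balance = -$750.37 (Aug)
Initial deposit = cushion − low point = $1,590.22 − (-$750.37) = $2,340.59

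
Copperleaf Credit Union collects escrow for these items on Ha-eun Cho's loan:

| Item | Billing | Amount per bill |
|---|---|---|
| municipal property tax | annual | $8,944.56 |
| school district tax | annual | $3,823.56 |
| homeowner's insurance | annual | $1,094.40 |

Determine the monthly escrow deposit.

$1,155.21

Municipal property tax = $8,944.56 annually
School district tax = $3,823.56 annually
Homeowner's insurance = $1,094.40 annually
Annual escrow total = $13,862.52
Monthly = $13,862.52 / 12 = $1,155.21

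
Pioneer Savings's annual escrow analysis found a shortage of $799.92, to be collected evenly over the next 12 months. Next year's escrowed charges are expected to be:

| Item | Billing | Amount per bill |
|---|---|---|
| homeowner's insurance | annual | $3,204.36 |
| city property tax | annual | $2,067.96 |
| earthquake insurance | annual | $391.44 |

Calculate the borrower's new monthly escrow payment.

Homeowner's insurance = $3,204.36/yr
City property tax = $2,067.96/yr
Earthquake insurance = $391.44/yr
Total per year = $3,204.36 + $2,067.96 + $391.44 = $5,663.76
Per month = $5,663.76 / 12 = $471.98
Shortage spread = $799.92 ÷ 12 = $66.66/mo
New monthly escrow = $471.98 + $66.66 = $538.64

$538.64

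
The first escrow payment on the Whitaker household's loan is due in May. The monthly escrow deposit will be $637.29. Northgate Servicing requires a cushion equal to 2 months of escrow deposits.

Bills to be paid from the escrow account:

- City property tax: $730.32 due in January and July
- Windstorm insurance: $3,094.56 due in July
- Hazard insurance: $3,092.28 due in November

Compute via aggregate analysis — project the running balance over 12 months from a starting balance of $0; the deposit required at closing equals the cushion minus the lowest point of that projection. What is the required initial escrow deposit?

Cushion = 2 × $637.29 = $1,274.58
Trial balance (start $0, +$637.29 each month, − disbursements):
  May: +$637.29 → $637.29
  Jun: +$637.29 → $1,274.58
  Jul: +$637.29 − $3,824.88 → -$1,913.01
  Aug: +$637.29 → -$1,275.72
  Sep: +$637.29 → -$638.43
  Oct: +$637.29 → -$1.14
  Nov: +$637.29 − $3,092.28 → -$2,456.13
  Dec: +$637.29 → -$1,818.84
  Jan: +$637.29 − $730.32 → -$1,911.87
  Feb: +$637.29 → -$1,274.58
  Mar: +$637.29 → -$637.29
  Apr: +$637.29 → $0.00
Lowest trial balance = -$2,456.13 (Nov)
Initial deposit = cushion − low point = $1,274.58 − (-$2,456.13) = $3,730.71

$3,730.71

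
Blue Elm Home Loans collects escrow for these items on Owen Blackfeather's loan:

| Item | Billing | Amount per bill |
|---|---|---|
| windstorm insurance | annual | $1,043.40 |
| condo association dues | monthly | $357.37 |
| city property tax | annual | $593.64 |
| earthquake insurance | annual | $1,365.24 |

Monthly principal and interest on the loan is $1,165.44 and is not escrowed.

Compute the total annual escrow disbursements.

Windstorm insurance: $1,043.40
Condo association dues: $357.37 × 12 = $4,288.44
City property tax: $593.64
Earthquake insurance: $1,365.24
Annual escrow total = $7,290.72

$7,290.72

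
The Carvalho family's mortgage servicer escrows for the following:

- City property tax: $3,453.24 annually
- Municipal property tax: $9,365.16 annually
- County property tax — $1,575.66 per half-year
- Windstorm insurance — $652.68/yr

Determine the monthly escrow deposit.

City property tax = $3,453.24 per year
Municipal property tax = $9,365.16 per year
County property tax = $1,575.66 × 2 = $3,151.32 per year
Windstorm insurance = $652.68 per year
Total annual escrow = $3,453.24 + $9,365.16 + $3,151.32 + $652.68 = $16,622.40
Base monthly escrow = $16,622.40 ÷ 12 = $1,385.20

$1,385.20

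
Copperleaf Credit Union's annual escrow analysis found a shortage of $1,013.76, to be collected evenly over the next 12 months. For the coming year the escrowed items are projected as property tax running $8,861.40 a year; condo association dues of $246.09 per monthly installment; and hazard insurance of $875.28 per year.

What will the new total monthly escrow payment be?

Property tax: $8,861.40
Condo association dues: $246.09 × 12 = $2,953.08
Hazard insurance: $875.28
Annual escrow total = $8,861.40 + $2,953.08 + $875.28 = $12,689.76
Base monthly escrow = $12,689.76 ÷ 12 = $1,057.48
Shortage per month = $1,013.76 ÷ 12 = $84.48
Adjusted monthly = $1,057.48 + $84.48 = $1,141.96

$1,141.96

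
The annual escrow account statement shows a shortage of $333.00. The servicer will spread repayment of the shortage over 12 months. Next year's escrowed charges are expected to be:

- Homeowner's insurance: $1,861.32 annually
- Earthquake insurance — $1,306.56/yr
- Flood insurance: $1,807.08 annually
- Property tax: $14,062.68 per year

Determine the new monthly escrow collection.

$1,614.22

Homeowner's insurance: $1,861.32/yr
Earthquake insurance: $1,306.56/yr
Flood insurance: $1,807.08/yr
Property tax: $14,062.68/yr
Annual escrow total = $1,861.32 + $1,306.56 + $1,807.08 + $14,062.68 = $19,037.64
Per month = $19,037.64 / 12 = $1,586.47
Shortage spread = $333.00 / 12 = $27.75/mo
Adjusted monthly = $1,586.47 + $27.75 = $1,614.22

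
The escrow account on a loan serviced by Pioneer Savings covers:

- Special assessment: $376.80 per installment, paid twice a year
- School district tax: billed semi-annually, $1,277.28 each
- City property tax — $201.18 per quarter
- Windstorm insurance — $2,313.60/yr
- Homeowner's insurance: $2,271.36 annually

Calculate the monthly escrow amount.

$724.82

Special assessment — $376.80 × 2 = $753.60/yr
School district tax — $1,277.28 × 2 = $2,554.56/yr
City property tax — $201.18 × 4 = $804.72/yr
Windstorm insurance — $2,313.60/yr
Homeowner's insurance — $2,271.36/yr
Yearly total = $753.60 + $2,554.56 + $804.72 + $2,313.60 + $2,271.36 = $8,697.84
Per month = $8,697.84 ÷ 12 = $724.82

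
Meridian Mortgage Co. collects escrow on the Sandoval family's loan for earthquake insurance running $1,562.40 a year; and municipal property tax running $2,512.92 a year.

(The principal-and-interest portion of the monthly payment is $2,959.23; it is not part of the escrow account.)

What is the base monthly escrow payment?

Earthquake insurance = $1,562.40 per year
Municipal property tax = $2,512.92 per year
Yearly total = $1,562.40 + $2,512.92 = $4,075.32
Base monthly escrow = $4,075.32 ÷ 12 = $339.61

$339.61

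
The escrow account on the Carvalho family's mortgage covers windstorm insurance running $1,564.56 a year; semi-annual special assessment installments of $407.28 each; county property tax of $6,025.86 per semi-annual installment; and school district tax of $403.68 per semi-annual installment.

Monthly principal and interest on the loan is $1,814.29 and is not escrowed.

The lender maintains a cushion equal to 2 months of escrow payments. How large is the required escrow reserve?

$2,539.70

Windstorm insurance — $1,564.56/yr
Special assessment — $407.28 × 2 = $814.56/yr
County property tax — $6,025.86 × 2 = $12,051.72/yr
School district tax — $403.68 × 2 = $807.36/yr
Total annual escrow = $1,564.56 + $814.56 + $12,051.72 + $807.36 = $15,238.20
Monthly = $15,238.20 / 12 = $1,269.85
Cushion = 2 × $1,269.85 = $2,539.70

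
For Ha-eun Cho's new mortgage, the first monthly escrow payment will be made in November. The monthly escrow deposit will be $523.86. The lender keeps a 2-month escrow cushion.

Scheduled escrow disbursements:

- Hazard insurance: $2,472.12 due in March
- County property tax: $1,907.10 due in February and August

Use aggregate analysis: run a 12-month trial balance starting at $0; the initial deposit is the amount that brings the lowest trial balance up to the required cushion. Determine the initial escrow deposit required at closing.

Cushion = 2 × $523.86 = $1,047.72
Trial balance (start $0, +$523.86 each month, − disbursements):
  Nov: +$523.86 → $523.86
  Dec: +$523.86 → $1,047.72
  Jan: +$523.86 → $1,571.58
  Feb: +$523.86 − $1,907.10 → $188.34
  Mar: +$523.86 − $2,472.12 → -$1,759.92
  Apr: +$523.86 → -$1,236.06
  May: +$523.86 → -$712.20
  Jun: +$523.86 → -$188.34
  Jul: +$523.86 → $335.52
  Aug: +$523.86 − $1,907.10 → -$1,047.72
  Sep: +$523.86 → -$523.86
  Oct: +$523.86 → $0.00
Lowest trial balance = -$1,759.92 (Mar)
Initial deposit = cushion − low point = $1,047.72 − (-$1,759.92) = $2,807.64

$2,807.64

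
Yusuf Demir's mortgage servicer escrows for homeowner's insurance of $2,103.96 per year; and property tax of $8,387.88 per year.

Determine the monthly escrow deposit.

Homeowner's insurance — $2,103.96 per year
Property tax — $8,387.88 per year
Annual escrow total = $10,491.84
Per month = $10,491.84 / 12 = $874.32

$874.32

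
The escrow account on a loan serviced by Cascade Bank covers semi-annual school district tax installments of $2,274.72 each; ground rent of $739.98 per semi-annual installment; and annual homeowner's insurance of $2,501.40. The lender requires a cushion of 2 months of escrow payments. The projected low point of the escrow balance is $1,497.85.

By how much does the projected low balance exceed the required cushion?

School district tax: $2,274.72 × 2 = $4,549.44/yr
Ground rent: $739.98 × 2 = $1,479.96/yr
Homeowner's insurance: $2,501.40/yr
Combined annual = $4,549.44 + $1,479.96 + $2,501.40 = $8,530.80
Monthly escrow = $8,530.80 / 12 = $710.90
Required reserve = 2 × $710.90 = $1,421.80
Excess over cushion: $1,497.85 − $1,421.80 = $76.05

$76.05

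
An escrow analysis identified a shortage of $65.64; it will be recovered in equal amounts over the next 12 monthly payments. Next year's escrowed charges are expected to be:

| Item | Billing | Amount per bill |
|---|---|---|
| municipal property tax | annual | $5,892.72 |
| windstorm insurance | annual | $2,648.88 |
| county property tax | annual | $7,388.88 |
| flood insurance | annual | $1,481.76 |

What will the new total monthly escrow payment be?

Municipal property tax = $5,892.72 annually
Windstorm insurance = $2,648.88 annually
County property tax = $7,388.88 annually
Flood insurance = $1,481.76 annually
Total per year = $17,412.24
Base monthly escrow = $17,412.24 ÷ 12 = $1,451.02
Shortage per month = $65.64 ÷ 12 = $5.47
New monthly escrow = $1,451.02 + $5.47 = $1,456.49

$1,456.49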